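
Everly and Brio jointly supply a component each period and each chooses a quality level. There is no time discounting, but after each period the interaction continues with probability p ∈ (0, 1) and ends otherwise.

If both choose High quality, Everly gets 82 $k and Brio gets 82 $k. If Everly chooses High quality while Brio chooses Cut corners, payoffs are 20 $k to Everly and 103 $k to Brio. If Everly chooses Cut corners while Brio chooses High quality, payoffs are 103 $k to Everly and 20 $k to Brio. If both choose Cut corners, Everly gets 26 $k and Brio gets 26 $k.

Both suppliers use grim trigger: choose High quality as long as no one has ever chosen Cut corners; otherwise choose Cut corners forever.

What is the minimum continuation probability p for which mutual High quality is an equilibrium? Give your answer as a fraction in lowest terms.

Expected cooperation value is 82 + p·82 + p²·82 + … = 82/(1−p); deviation gives 103 + p·26/(1−p).
82 ≥ 103(1−p) + 26p ⇒ 77p ≥ 21 ⇒ p ≥ 21/77 = 3/11.

3/11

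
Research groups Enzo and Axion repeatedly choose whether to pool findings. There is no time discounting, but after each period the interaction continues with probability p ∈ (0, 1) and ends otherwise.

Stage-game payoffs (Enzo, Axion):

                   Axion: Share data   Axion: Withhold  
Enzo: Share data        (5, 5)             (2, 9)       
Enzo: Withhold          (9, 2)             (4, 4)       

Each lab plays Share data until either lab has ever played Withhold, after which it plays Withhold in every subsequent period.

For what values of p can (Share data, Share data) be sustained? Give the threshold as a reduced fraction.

Expected cooperation value is 5 + p·5 + p²·5 + … = 5/(1−p); deviation gives 9 + p·4/(1−p).
5 ≥ 9(1−p) + 4p ⇒ 5p ≥ 4 ⇒ p ≥ 4/5.

4/5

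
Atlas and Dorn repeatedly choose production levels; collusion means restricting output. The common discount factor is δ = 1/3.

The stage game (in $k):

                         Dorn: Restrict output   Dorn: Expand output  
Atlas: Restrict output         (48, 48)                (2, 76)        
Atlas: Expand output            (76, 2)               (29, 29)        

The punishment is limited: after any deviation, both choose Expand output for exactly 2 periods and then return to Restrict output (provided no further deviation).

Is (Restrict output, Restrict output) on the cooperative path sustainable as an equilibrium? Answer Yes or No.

No

IC: δ+…+δ^2 ≥ (76−48)/(48−29) = 28/19.
At δ = 1/3: partial sum = 0.4444 < 1.4737. Cooperation not sustainable.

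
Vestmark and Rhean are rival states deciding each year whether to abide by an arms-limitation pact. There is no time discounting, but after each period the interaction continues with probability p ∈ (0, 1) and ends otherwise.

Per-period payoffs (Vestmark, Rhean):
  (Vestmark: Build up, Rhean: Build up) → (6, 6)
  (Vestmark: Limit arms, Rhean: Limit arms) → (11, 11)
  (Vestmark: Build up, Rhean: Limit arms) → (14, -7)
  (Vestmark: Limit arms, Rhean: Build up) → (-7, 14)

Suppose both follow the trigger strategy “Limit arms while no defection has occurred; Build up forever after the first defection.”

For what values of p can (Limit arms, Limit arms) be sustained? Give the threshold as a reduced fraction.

3/8

Expected cooperation value is 11 + p·11 + p²·11 + … = 11/(1−p); deviation gives 14 + p·6/(1−p).
11 ≥ 14(1−p) + 6p ⇒ 8p ≥ 3 ⇒ p ≥ 3/8.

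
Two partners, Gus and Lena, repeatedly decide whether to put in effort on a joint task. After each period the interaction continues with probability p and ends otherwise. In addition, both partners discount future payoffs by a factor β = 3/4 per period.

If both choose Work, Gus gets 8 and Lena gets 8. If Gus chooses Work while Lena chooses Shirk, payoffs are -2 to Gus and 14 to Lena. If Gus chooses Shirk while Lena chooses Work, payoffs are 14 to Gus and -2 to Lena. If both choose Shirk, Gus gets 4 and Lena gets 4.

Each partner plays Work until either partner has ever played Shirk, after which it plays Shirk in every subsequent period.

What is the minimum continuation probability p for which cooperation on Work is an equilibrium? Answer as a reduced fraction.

With continuation probability p and discount β, the effective per-period discount factor is βp.
Grim-trigger IC: βp ≥ (14−8)/(14−4) = 3/5.
So p ≥ (3/5)/(3/4) = 4/5.

4/5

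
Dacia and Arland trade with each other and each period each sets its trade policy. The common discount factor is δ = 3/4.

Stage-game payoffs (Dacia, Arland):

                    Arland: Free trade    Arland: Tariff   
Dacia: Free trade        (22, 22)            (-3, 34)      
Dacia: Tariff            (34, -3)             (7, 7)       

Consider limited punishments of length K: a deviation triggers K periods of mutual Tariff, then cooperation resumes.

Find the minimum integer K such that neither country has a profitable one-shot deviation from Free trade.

2

Need Σ_{k=1}^{K} δ^k ≥ (34−22)/(22−7) = 0.8000 at δ = 3/4.
At K = 1 the sum is 0.7500 < 0.8000; at K = 2 it is 1.3125 ≥ 0.8000.
So the minimum punishment length is K = 2.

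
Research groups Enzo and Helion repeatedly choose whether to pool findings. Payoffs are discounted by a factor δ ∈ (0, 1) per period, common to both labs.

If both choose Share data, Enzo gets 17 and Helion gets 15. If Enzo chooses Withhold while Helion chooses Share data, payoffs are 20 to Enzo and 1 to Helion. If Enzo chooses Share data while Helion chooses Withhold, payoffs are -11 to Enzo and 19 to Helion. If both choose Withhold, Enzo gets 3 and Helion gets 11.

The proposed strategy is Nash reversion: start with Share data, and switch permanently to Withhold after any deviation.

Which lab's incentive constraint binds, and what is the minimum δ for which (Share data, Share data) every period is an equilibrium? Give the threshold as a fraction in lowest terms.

Helion; δ ≥ 1/2

For Enzo: deviation gain 20−17 = 3, per-period punishment loss 17−3 = 14. IC gives δ ≥ 3/17.
For Helion: gain 4, loss 4 per period, so δ ≥ 4/8 = 1/2.
The tighter constraint is Helion's, so cooperation needs δ ≥ 1/2.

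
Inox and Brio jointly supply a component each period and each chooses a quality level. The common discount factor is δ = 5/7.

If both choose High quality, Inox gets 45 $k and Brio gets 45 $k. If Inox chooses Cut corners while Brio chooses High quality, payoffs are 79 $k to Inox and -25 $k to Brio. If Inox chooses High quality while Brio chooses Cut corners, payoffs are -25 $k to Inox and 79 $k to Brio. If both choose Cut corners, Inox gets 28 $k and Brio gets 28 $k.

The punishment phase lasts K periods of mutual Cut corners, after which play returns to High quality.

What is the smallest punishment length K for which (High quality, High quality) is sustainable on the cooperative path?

5

No profitable deviation requires (45−28)(δ+…+δ^K) ≥ 79−45, i.e. δ+…+δ^K ≥ 2 ≈ 2.0000.
With δ = 5/7, the partial sums are K=1: 0.7143, K=2: 1.2245, K=3: 1.5889, K=4: 1.8492, K=5: 2.0352.
K = 5 is the first length at which the sum reaches 2.0000.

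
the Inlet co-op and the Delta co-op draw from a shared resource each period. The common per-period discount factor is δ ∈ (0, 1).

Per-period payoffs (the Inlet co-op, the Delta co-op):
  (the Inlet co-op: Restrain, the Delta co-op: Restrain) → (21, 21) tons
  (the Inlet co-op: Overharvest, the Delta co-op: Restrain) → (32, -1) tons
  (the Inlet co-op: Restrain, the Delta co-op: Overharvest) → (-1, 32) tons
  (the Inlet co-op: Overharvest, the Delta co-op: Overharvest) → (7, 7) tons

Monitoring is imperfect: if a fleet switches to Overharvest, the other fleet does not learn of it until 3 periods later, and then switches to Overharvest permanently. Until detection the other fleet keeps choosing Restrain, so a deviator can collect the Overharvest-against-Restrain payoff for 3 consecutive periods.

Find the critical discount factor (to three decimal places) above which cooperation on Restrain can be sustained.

0.761

The best deviation is to choose Overharvest for all 3 undetected periods, earning 32 each, then 7 forever once detected.
Deviation value: 32(1−δ^3)/(1−δ) + 7δ^3/(1−δ); cooperation value: 21/(1−δ).
IC: 21 ≥ 32(1−δ^3) + 7δ^3 = 32 − 25δ^3.
So δ^3 ≥ 11/25, giving δ ≥ (11/25)^(1/3) ≈ 0.761.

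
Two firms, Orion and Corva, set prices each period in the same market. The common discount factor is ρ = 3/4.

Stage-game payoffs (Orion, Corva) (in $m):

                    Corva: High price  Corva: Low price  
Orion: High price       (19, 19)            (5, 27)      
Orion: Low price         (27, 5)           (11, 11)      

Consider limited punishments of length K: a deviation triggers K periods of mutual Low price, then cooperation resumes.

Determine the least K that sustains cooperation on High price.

2

No profitable deviation requires (19−11)(ρ+…+ρ^K) ≥ 27−19, i.e. ρ+…+ρ^K ≥ 1 ≈ 1.0000.
With ρ = 3/4, the partial sums are K=1: 0.7500, K=2: 1.3125.
K = 2 is the first length at which the sum reaches 1.0000.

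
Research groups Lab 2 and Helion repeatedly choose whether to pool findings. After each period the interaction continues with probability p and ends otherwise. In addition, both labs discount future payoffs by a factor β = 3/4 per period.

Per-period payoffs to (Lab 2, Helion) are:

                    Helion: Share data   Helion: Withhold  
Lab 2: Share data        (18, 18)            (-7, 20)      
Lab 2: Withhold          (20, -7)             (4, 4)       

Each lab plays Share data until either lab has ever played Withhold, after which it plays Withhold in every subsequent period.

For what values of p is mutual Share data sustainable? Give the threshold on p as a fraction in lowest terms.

With continuation probability p and discount β, the effective per-period discount factor is βp.
Grim-trigger IC: βp ≥ (20−18)/(20−4) = 1/8.
So p ≥ (1/8)/(3/4) = 1/6.

1/6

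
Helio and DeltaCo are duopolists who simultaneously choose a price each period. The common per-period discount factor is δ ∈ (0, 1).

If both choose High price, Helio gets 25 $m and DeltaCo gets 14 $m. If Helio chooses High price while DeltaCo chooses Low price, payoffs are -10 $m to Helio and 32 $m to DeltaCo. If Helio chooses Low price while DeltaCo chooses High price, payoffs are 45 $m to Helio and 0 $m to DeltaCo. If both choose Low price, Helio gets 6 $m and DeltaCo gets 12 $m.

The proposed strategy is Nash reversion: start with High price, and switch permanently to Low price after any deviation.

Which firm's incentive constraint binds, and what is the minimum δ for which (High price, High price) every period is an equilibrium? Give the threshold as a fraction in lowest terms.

DeltaCo; δ ≥ 9/10

For Helio: deviation gain 45−25 = 20, per-period punishment loss 25−6 = 19. IC gives δ ≥ 20/39.
For DeltaCo: gain 18, loss 2 per period, so δ ≥ 18/20 = 9/10.
The tighter constraint is DeltaCo's, so cooperation needs δ ≥ 9/10.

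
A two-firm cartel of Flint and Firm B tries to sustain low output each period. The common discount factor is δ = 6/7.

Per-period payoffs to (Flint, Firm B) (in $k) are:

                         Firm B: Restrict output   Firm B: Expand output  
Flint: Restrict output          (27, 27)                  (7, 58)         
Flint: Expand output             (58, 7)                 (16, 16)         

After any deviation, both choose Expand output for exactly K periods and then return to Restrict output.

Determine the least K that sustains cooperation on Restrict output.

5

Need Σ_{k=1}^{K} δ^k ≥ (58−27)/(27−16) = 2.8182 at δ = 6/7.
At K = 4 the sum is 2.7613 < 2.8182; at K = 5 it is 3.2240 ≥ 2.8182.
So the minimum punishment length is K = 5.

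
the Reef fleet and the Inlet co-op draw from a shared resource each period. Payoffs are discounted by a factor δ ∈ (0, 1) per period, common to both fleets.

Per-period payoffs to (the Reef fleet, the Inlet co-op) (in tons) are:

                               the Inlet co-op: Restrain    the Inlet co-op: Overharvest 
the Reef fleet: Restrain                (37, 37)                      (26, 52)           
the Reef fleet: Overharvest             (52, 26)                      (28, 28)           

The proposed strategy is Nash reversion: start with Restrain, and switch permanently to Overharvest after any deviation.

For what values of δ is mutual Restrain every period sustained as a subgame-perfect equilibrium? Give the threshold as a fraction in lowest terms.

5/8

Under grim trigger the critical discount factor is (T−C)/(T−P) with T = 52, C = 37, P = 28.
δ* = (52−37)/(52−28) = 15/24 = 5/8.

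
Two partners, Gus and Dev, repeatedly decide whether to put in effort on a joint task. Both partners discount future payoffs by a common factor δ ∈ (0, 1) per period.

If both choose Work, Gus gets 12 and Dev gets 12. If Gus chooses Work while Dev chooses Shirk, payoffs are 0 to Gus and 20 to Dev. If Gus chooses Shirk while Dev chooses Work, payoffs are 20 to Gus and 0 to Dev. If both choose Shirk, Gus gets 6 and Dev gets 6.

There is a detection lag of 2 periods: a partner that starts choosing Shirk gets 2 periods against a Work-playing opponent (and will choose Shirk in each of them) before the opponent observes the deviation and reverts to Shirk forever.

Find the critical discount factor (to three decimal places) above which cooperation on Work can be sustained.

Deviating for the 2 undetected periods gains 20−12 = 8 per period over cooperation, then loses 12−6 = 6 per period forever once punishment starts.
Gain: 8(1 + δ + … + δ^1); loss: 6·δ^2/(1−δ).
No profitable deviation ⇔ 8(1−δ^2) ≤ 6·δ^2, i.e. δ^2 ≥ 8/(8+6) = 4/7.
Hence δ ≥ (4/7)^(1/2) ≈ 0.756.

0.756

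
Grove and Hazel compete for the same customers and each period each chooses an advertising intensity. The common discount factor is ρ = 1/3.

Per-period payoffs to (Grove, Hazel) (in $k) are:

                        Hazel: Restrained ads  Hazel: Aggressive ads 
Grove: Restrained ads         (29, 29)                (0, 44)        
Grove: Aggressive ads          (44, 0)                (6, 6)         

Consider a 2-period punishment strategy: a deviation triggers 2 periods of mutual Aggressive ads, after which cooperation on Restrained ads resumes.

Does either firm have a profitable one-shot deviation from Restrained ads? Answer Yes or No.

IC: ρ+…+ρ^2 ≥ (44−29)/(29−6) = 15/23.
At ρ = 1/3: partial sum = 0.4444 < 0.6522. Cooperation not sustainable.

Yes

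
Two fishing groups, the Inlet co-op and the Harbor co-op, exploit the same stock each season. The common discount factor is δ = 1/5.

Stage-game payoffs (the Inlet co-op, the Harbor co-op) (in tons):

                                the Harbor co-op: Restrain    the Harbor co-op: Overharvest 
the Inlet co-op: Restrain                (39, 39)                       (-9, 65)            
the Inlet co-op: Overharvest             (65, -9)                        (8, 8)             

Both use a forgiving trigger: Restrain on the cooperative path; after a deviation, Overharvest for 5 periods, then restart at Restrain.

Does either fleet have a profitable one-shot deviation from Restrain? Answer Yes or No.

Yes

IC: δ+…+δ^5 ≥ (65−39)/(39−8) = 26/31.
At δ = 1/5: partial sum = 0.2499 < 0.8387. Cooperation not sustainable.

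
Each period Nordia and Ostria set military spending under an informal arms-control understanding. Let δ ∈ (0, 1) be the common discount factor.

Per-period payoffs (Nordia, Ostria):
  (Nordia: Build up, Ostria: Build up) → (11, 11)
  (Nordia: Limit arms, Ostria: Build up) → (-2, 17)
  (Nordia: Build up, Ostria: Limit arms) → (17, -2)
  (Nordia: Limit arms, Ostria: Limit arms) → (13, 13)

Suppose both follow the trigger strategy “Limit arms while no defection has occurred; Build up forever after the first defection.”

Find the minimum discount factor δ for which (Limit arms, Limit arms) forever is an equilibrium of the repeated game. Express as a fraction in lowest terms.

One-period gain from deviating is 17 − 13 = 4. The loss is 13 − 11 = 2 in every subsequent period, with present value 2·δ/(1−δ).
Deviation is unprofitable when 2·δ/(1−δ) ≥ 4, i.e. δ/(1−δ) ≥ 2.
Equivalently δ ≥ 4/(4+2) = 2/3.

2/3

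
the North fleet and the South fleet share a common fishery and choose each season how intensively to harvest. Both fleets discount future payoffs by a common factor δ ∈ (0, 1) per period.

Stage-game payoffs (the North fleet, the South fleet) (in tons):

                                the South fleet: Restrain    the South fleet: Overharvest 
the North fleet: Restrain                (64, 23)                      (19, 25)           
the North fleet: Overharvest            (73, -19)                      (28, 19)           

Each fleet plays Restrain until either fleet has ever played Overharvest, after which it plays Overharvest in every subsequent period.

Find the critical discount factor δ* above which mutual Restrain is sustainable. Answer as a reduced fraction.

1/3

the North fleet: cooperation gives 64 each period; deviation gives 73 once then 28 forever.
  64/(1−δ) ≥ 73 + 28δ/(1−δ) ⇒ δ ≥ 9/45 = 1/5.
the South fleet: cooperation gives 23 each period; deviation gives 25 once then 19 forever.
  δ ≥ 2/6 = 1/3.
Both must hold, so the binding constraint is the South fleet's: δ ≥ 1/3.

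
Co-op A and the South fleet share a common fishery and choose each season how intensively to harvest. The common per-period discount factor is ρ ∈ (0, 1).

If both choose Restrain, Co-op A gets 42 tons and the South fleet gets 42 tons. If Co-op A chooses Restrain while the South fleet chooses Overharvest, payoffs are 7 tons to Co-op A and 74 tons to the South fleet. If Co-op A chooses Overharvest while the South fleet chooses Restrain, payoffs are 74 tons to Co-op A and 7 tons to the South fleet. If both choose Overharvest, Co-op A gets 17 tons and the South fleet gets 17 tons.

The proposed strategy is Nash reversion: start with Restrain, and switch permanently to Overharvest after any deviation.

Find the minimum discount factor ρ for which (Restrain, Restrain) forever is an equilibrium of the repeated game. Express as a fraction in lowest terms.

32/57

Under grim trigger the critical discount factor is (T−C)/(T−P) with T = 74, C = 42, P = 17.
ρ* = (74−42)/(74−17) = 32/57.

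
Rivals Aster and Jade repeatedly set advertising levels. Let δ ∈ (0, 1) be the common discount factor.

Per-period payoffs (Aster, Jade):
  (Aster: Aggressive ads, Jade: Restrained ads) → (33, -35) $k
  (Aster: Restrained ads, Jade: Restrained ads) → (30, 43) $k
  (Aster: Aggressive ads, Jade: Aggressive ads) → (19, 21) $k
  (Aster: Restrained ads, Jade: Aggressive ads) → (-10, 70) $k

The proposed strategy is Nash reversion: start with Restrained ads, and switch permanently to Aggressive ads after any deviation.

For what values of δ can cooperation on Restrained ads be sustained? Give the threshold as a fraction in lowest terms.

Aster: cooperation gives 30 each period; deviation gives 33 once then 19 forever.
  30/(1−δ) ≥ 33 + 19δ/(1−δ) ⇒ δ ≥ 3/14.
Jade: cooperation gives 43 each period; deviation gives 70 once then 21 forever.
  δ ≥ 27/49.
Both must hold, so the binding constraint is Jade's: δ ≥ 27/49.

27/49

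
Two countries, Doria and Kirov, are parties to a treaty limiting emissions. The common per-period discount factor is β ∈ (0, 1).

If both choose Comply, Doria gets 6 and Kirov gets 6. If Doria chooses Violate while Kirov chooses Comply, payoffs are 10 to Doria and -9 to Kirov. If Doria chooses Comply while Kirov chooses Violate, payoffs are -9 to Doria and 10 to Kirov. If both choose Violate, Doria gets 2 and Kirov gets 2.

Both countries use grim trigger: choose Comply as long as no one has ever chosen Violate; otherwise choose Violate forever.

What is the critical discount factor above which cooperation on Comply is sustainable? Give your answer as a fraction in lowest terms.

1/2

6/(1−β) ≥ 10 + 2β/(1−β)
6 ≥ 10 − 8β
β ≥ 4/8 = 1/2.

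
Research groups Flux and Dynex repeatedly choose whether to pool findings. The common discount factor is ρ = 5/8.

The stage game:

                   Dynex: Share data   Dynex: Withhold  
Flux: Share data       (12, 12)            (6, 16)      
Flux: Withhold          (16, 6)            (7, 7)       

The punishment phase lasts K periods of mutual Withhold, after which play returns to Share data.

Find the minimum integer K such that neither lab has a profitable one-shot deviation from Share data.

2

Need Σ_{k=1}^{K} ρ^k ≥ (16−12)/(12−7) = 0.8000 at ρ = 5/8.
At K = 1 the sum is 0.6250 < 0.8000; at K = 2 it is 1.0156 ≥ 0.8000.
So the minimum punishment length is K = 2.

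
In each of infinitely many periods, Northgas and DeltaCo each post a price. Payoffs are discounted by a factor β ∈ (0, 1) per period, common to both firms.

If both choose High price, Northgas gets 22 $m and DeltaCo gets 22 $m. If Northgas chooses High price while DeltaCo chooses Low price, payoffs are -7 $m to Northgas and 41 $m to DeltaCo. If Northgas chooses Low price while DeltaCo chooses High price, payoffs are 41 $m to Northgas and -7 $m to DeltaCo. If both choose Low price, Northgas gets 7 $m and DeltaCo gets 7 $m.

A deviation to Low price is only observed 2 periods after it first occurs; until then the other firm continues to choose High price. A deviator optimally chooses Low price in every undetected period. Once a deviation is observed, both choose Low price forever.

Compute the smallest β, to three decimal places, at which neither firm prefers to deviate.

0.748

A deviator earns 41 for 2 periods, then 7 forever; cooperating earns 22 forever. Multiplying the IC by (1−β):
22 ≥ 41(1−β^2) + 7β^2, so 34·β^2 ≥ 19 and β^2 ≥ 19/34.
β ≥ (19/34)^(1/2) ≈ 0.748.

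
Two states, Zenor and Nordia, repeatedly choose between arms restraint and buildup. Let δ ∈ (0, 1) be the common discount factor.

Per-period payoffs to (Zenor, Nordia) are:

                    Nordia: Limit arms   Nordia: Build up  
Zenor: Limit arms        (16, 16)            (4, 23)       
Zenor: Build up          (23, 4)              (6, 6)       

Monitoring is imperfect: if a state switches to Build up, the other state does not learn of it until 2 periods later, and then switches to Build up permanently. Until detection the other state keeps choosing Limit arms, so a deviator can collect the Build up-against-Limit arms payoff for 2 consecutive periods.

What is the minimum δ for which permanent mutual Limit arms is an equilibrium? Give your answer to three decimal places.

0.642

Deviating for the 2 undetected periods gains 23−16 = 7 per period over cooperation, then loses 16−6 = 10 per period forever once punishment starts.
Gain: 7(1 + δ + … + δ^1); loss: 10·δ^2/(1−δ).
No profitable deviation ⇔ 7(1−δ^2) ≤ 10·δ^2, i.e. δ^2 ≥ 7/(7+10) = 7/17.
Hence δ ≥ (7/17)^(1/2) ≈ 0.642.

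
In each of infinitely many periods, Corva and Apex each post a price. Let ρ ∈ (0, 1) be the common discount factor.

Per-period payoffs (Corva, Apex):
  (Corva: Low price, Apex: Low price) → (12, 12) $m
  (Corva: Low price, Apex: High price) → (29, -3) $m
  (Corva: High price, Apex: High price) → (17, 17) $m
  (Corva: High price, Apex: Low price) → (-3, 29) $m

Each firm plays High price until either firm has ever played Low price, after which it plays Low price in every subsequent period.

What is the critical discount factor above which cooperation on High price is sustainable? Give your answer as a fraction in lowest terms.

12/17

Under grim trigger the critical discount factor is (T−C)/(T−P) with T = 29, C = 17, P = 12.
ρ* = (29−17)/(29−12) = 12/17.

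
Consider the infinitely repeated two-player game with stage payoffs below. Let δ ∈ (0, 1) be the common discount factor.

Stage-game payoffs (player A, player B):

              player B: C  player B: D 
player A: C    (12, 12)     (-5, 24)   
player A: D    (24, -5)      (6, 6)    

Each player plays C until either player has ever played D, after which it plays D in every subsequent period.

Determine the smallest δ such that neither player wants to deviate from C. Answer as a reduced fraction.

Cooperation forever yields 12 each period: 12/(1−δ).
Deviating yields 24 once, then 6 forever: 24 + 6δ/(1−δ).
No profitable deviation requires 12/(1−δ) ≥ 24 + 6δ/(1−δ).
Multiplying by (1−δ): 12 ≥ 24(1−δ) + 6δ = 24 − 18δ.
So 18δ ≥ 12, i.e. δ ≥ 12/18 = 2/3.

2/3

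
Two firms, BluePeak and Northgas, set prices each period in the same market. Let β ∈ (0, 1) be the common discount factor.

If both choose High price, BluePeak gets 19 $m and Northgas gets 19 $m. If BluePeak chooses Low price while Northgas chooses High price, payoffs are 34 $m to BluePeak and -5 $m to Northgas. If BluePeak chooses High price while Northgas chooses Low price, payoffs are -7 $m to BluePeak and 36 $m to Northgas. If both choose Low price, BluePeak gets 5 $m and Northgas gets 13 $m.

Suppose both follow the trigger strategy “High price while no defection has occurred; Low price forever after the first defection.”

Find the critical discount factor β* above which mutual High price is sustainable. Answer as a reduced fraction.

For BluePeak: deviation gain 34−19 = 15, per-period punishment loss 19−5 = 14. IC gives β ≥ 15/29.
For Northgas: gain 17, loss 6 per period, so β ≥ 17/23.
The tighter constraint is Northgas's, so cooperation needs β ≥ 17/23.

17/23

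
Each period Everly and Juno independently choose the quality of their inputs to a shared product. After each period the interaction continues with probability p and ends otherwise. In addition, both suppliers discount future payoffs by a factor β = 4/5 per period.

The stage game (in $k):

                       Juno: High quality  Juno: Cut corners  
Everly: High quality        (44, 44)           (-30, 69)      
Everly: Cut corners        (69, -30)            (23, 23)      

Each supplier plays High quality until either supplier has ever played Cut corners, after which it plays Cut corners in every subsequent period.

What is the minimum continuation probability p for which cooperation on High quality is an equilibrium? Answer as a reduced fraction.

Expected continuation weight on next period's payoff is β·p = 4/5·p, which plays the role of the discount factor.
Cooperation requires 4/5·p ≥ (69−44)/(69−23) = 25/46, hence p ≥ 125/184.

125/184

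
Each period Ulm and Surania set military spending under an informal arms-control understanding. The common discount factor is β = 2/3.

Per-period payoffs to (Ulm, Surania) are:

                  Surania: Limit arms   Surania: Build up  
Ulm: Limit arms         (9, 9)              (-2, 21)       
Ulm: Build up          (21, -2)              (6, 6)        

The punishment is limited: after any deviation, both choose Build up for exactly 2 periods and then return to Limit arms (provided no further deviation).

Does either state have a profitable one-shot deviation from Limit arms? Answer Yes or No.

Comparing payoff streams over the 3 periods until play realigns: cooperate → 9(1+β+…+β^2); deviate → 21 + 6(β+…+β^2).
Cooperation is sustained iff (9−6)(β+…+β^2) ≥ 21−9.
β+…+β^2 = 2/3·(1−(2/3)^2)/(1−2/3) = 1.1111, and (21−9)/(9−6) = 4.0000.
1.1111 < 4.0000, so cooperation is not sustainable.

Yes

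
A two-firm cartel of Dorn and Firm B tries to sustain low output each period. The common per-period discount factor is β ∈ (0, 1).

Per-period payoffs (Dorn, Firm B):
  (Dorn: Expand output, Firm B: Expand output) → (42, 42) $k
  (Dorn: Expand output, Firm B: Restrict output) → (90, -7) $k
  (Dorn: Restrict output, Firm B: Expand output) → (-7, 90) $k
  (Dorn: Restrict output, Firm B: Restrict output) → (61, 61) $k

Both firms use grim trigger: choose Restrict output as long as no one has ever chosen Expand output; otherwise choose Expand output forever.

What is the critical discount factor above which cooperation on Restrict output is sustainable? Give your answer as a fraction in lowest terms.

29/48

Cooperation forever yields 61 each period: 61/(1−β).
Deviating yields 90 once, then 42 forever: 90 + 42β/(1−β).
No profitable deviation requires 61/(1−β) ≥ 90 + 42β/(1−β).
Multiplying by (1−β): 61 ≥ 90(1−β) + 42β = 90 − 48β.
So 48β ≥ 29, i.e. β ≥ 29/48.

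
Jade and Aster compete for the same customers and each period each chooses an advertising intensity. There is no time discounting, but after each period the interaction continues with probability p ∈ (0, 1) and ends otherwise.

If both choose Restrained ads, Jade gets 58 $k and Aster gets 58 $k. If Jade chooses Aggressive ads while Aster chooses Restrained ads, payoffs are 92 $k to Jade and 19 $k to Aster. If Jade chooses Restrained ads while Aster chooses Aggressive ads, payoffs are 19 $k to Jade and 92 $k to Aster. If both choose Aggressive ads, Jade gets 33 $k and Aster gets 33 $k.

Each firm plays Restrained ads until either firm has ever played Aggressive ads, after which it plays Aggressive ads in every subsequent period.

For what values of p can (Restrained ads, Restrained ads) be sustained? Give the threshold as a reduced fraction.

34/59

With no time discounting, the continuation probability p plays the role of the discount factor.
Grim-trigger IC: 58/(1−p) ≥ 92 + 33p/(1−p) ⇒ p ≥ (92−58)/(92−33) = 34/59.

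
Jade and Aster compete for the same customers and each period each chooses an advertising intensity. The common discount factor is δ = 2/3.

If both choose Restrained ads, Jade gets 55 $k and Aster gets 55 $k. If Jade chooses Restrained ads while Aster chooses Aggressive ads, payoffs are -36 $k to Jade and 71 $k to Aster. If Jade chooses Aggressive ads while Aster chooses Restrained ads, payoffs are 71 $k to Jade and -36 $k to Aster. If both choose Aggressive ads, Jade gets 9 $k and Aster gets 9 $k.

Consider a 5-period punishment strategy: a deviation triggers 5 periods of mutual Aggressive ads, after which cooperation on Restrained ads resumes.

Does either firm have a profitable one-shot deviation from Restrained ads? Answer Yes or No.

Comparing payoff streams over the 6 periods until play realigns: cooperate → 55(1+δ+…+δ^5); deviate → 71 + 9(δ+…+δ^5).
Cooperation is sustained iff (55−9)(δ+…+δ^5) ≥ 71−55.
δ+…+δ^5 = 2/3·(1−(2/3)^5)/(1−2/3) = 1.7366, and (71−55)/(55−9) = 0.3478.
1.7366 ≥ 0.3478, so cooperation is sustainable.

No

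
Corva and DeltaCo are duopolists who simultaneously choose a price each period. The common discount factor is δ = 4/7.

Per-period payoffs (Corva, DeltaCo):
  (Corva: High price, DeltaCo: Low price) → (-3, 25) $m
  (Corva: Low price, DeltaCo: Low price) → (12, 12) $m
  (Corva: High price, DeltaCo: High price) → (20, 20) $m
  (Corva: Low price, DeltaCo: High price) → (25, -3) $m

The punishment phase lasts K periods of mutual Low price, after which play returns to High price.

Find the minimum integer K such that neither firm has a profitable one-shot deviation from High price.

IC: δ(1−δ^K)/(1−δ) ≥ (25−20)/(20−12) = 5/8.
With δ = 4/7: need 1 − δ^K ≥ 5/8·(1−4/7)/(4/7), i.e. δ^K ≤ 0.5312.
Since (4/7)^1 = 0.5714 and (4/7)^2 = 0.3265, the smallest such K is 2.

2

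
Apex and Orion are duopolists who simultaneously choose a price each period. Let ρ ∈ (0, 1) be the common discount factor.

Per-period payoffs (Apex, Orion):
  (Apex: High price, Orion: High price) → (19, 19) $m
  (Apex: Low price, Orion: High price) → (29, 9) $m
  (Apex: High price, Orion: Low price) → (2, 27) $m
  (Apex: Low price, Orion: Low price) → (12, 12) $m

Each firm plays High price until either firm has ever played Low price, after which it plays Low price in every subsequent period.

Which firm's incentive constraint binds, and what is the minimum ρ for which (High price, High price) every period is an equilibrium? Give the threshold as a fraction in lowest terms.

For Apex: deviation gain 29−19 = 10, per-period punishment loss 19−12 = 7. IC gives ρ ≥ 10/17.
For Orion: gain 8, loss 7 per period, so ρ ≥ 8/15.
The tighter constraint is Apex's, so cooperation needs ρ ≥ 10/17.

Apex; ρ ≥ 10/17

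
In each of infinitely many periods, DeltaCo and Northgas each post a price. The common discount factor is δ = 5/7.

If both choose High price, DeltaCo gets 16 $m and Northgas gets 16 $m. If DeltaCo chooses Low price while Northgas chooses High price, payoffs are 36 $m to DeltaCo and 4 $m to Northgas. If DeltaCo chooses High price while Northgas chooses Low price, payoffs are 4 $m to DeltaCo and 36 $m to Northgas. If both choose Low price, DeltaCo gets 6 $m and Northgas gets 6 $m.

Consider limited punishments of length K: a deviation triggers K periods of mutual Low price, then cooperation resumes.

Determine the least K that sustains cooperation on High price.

No profitable deviation requires (16−6)(δ+…+δ^K) ≥ 36−16, i.e. δ+…+δ^K ≥ 2 ≈ 2.0000.
With δ = 5/7, the partial sums are K=1: 0.7143, K=2: 1.2245, K=3: 1.5889, K=4: 1.8492, K=5: 2.0352.
K = 5 is the first length at which the sum reaches 2.0000.

5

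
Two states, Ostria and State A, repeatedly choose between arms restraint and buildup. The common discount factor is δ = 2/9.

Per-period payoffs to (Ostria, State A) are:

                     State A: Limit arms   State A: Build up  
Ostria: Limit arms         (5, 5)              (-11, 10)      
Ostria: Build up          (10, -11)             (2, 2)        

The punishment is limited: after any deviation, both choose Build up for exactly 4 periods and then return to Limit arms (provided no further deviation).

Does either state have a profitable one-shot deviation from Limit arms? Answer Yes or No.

Comparing payoff streams over the 5 periods until play realigns: cooperate → 5(1+δ+…+δ^4); deviate → 10 + 2(δ+…+δ^4).
Cooperation is sustained iff (5−2)(δ+…+δ^4) ≥ 10−5.
δ+…+δ^4 = 2/9·(1−(2/9)^4)/(1−2/9) = 0.2850, and (10−5)/(5−2) = 1.6667.
0.2850 < 1.6667, so cooperation is not sustainable.

Yes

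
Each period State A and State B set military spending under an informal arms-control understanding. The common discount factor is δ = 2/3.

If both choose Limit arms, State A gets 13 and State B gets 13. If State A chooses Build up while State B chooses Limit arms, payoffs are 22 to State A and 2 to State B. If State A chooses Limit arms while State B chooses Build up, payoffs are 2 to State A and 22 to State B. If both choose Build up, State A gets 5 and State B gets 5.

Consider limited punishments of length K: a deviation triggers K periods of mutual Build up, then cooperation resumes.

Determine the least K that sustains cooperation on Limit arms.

3

IC: δ(1−δ^K)/(1−δ) ≥ (22−13)/(13−5) = 9/8.
With δ = 2/3: need 1 − δ^K ≥ 9/8·(1−2/3)/(2/3), i.e. δ^K ≤ 0.4375.
Since (2/3)^2 = 0.4444 and (2/3)^3 = 0.2963, the smallest such K is 3.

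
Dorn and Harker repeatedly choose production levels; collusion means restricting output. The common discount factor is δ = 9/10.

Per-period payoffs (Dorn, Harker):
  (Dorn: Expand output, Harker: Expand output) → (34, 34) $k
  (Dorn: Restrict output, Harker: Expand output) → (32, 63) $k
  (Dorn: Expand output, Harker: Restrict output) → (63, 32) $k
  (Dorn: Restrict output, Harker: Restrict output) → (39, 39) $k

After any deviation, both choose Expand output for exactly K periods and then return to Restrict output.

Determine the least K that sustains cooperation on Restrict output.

8

Need Σ_{k=1}^{K} δ^k ≥ (63−39)/(39−34) = 4.8000 at δ = 9/10.
At K = 7 the sum is 4.6953 < 4.8000; at K = 8 it is 5.1258 ≥ 4.8000.
So the minimum punishment length is K = 8.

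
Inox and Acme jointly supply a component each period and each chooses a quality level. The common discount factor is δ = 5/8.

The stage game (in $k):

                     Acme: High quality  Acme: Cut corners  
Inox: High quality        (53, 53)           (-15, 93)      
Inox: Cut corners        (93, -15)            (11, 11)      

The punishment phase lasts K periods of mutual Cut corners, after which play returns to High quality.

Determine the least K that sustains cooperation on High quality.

2

IC: δ(1−δ^K)/(1−δ) ≥ (93−53)/(53−11) = 20/21.
With δ = 5/8: need 1 − δ^K ≥ 20/21·(1−5/8)/(5/8), i.e. δ^K ≤ 0.4286.
Since (5/8)^1 = 0.6250 and (5/8)^2 = 0.3906, the smallest such K is 2.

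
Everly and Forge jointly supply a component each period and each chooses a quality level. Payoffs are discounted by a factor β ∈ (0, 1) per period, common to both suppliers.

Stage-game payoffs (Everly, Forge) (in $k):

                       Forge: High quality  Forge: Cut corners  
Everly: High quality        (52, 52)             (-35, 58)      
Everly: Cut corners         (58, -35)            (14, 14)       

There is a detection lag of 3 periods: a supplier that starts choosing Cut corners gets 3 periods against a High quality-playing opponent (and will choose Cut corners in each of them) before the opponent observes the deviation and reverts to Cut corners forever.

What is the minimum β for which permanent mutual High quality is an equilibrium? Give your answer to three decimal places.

Deviating for the 3 undetected periods gains 58−52 = 6 per period over cooperation, then loses 52−14 = 38 per period forever once punishment starts.
Gain: 6(1 + β + … + β^2); loss: 38·β^3/(1−β).
No profitable deviation ⇔ 6(1−β^3) ≤ 38·β^3, i.e. β^3 ≥ 6/(6+38) = 3/22.
Hence β ≥ (3/22)^(1/3) ≈ 0.515.

0.515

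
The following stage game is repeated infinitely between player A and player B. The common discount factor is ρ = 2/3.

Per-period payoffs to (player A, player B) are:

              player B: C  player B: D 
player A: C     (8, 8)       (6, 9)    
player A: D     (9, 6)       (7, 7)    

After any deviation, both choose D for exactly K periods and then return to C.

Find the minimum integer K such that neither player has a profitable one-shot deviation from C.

2

IC: ρ(1−ρ^K)/(1−ρ) ≥ (9−8)/(8−7) = 1.
With ρ = 2/3: need 1 − ρ^K ≥ 1·(1−2/3)/(2/3), i.e. ρ^K ≤ 0.5000.
Since (2/3)^1 = 0.6667 and (2/3)^2 = 0.4444, the smallest such K is 2.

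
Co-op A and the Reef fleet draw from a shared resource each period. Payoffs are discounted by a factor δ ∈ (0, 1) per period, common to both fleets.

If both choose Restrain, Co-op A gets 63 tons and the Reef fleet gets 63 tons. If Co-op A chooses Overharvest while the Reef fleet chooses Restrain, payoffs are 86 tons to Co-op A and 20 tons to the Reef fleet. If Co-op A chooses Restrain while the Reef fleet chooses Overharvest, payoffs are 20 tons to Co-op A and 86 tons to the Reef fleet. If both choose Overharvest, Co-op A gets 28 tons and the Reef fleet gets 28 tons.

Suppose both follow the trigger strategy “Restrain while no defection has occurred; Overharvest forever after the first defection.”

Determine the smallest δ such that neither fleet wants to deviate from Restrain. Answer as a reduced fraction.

Under grim trigger the critical discount factor is (T−C)/(T−P) with T = 86, C = 63, P = 28.
δ* = (86−63)/(86−28) = 23/58.

23/58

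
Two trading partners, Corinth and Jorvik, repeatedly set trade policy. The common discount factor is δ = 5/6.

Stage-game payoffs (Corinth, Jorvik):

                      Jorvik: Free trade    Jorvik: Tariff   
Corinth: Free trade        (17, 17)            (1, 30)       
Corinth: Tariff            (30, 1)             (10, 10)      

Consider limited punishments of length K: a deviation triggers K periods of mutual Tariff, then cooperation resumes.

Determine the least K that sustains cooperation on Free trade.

3

Need Σ_{k=1}^{K} δ^k ≥ (30−17)/(17−10) = 1.8571 at δ = 5/6.
At K = 2 the sum is 1.5278 < 1.8571; at K = 3 it is 2.1065 ≥ 1.8571.
So the minimum punishment length is K = 3.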